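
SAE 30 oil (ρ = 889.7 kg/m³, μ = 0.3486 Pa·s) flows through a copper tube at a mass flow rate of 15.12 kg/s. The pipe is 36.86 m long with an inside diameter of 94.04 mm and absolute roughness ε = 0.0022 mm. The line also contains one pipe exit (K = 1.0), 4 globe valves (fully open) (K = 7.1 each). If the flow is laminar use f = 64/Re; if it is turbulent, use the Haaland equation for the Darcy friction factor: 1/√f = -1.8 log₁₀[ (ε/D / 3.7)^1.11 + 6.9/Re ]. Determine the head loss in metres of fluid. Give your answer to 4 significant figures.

h_f ≈ 22.01 m

A = πD²/4 = π(0.09404)²/4 = 0.006946 m²; mean velocity V = ṁ/(ρA) = 15.12/(889.7 · 0.006946) = 2.447 m/s.
Reynolds number Re = ρVD/μ = 889.7 · 2.447 · 0.09404 / 0.349 = 587.2.
Re < 2300 → laminar flow, so f = 64/Re = 64/587.2 = 0.109 (the turbulent correlation is not needed).
Total minor-loss coefficient ΣK = 1·1 + 4·7.1 = 29.4.
ΔP = [f·L/D + ΣK]·(ρV²/2) = [0.109·36.86/0.09404 + 29.4]·(889.7·2.447²/2) = [42.72 + 29.4]·2663 = 1.921e+05 Pa.
Head loss h_f = ΔP/(ρg) = 1.921e+05/(889.7·9.81) = 22.01 m.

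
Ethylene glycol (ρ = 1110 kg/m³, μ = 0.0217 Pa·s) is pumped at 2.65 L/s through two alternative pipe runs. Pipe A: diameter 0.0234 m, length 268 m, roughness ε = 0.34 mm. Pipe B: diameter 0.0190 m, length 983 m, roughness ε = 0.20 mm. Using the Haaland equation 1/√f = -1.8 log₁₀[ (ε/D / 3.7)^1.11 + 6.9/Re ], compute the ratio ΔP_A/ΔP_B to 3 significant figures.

Pipe A: V = Q/A = 0.00265/0.0004301 = 6.162 m/s; Re = 7376; ε/D = 0.0145; Haaland → f = 0.04888; ΔP_A = f(L/D)(ρV²/2) = 1.18e+07 Pa.
Pipe B: V = Q/A = 0.00265/0.0002835 = 9.346 m/s; Re = 9084; ε/D = 0.0105; Haaland → f = 0.04404; ΔP_B = f(L/D)(ρV²/2) = 1.105e+08 Pa.
ΔP_A/ΔP_B = 1.18e+07/1.105e+08 = 0.107.

ΔP_A/ΔP_B ≈ 0.107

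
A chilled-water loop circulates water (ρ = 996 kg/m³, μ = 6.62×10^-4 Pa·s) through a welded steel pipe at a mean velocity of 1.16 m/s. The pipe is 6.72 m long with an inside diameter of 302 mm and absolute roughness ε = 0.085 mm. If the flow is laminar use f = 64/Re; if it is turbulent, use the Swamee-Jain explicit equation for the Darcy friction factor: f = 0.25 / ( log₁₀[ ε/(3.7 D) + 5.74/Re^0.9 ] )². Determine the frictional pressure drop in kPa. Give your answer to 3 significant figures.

ΔP ≈ 0.241 kPa

Reynolds number Re = ρVD/μ = 996 · 1.16 · 0.302 / 0.000662 = 5.271e+05.
Re > 4000 → turbulent. Relative roughness ε/D = 8.5e-05/0.302 = 0.000281. Swamee-Jain: f = 0.25/(log₁₀[0.000281/3.7 + 5.74/5.271e+05^0.9])² = 0.25/(log₁₀[7.61e-05 + 4.07e-05])² = 0.25/(-3.933)² = 0.01616.
Darcy-Weisbach: ΔP = f(L/D)(ρV²/2) = 0.01616·(6.72/0.302)·(996·1.16²/2) = 0.01616·22.25·670.1 = 241 Pa.
ΔP = 241 Pa = 0.241 kPa.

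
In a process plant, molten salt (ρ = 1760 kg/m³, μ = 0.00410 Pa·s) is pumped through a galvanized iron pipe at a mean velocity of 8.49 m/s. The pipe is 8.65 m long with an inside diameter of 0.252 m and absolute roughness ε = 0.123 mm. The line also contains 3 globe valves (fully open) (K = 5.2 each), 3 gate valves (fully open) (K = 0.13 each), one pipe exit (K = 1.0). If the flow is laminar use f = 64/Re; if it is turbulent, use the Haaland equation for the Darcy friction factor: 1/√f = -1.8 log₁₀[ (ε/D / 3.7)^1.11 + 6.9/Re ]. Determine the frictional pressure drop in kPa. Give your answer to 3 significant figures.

ΔP ≈ 1110 kPa

Reynolds number Re = ρVD/μ = 1760 · 8.49 · 0.252 / 0.0041 = 9.184e+05.
Re > 4000 → turbulent. Relative roughness ε/D = 0.000123/0.252 = 0.000488. Haaland: 1/√f = -1.8 log₁₀[(0.000488/3.7)^1.11 + 6.9/9.184e+05] = -1.8 log₁₀[4.94e-05 + 7.51e-06] = 7.641, so f = 0.01713.
Total minor-loss coefficient ΣK = 3·5.2 + 3·0.13 + 1·1 = 17.
ΔP = [f·L/D + ΣK]·(ρV²/2) = [0.01713·8.65/0.252 + 17]·(1760·8.49²/2) = [0.5879 + 17]·6.343e+04 = 1.115e+06 Pa.
ΔP = 1.115e+06 Pa = 1110 kPa.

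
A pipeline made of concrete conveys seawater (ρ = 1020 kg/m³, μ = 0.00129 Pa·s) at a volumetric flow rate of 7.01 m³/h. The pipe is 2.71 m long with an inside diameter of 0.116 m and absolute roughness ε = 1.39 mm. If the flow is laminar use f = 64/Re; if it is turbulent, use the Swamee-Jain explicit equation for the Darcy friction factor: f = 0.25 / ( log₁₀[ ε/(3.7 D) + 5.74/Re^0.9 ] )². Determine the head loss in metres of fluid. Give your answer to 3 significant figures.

Q = 7.01 m³/h = 7.01/3600 = 0.001947 m³/s.
Cross-sectional area A = πD²/4 = π(0.116)²/4 = 0.01057 m²; mean velocity V = Q/A = 0.001947/0.01057 = 0.1843 m/s.
Reynolds number Re = ρVD/μ = 1020 · 0.1843 · 0.116 / 0.00129 = 1.69e+04.
Re > 4000 → turbulent. Relative roughness ε/D = 0.00139/0.116 = 0.012. Swamee-Jain: f = 0.25/(log₁₀[0.012/3.7 + 5.74/1.69e+04^0.9])² = 0.25/(log₁₀[0.00324 + 0.000899])² = 0.25/(-2.383)² = 0.04402.
Darcy-Weisbach: ΔP = f(L/D)(ρV²/2) = 0.04402·(2.71/0.116)·(1020·0.1843²/2) = 0.04402·23.36·17.31 = 17.8 Pa.
Head loss h_f = ΔP/(ρg) = 17.8/(1020·9.81) = 0.00178 m.

h_f ≈ 0.00178 m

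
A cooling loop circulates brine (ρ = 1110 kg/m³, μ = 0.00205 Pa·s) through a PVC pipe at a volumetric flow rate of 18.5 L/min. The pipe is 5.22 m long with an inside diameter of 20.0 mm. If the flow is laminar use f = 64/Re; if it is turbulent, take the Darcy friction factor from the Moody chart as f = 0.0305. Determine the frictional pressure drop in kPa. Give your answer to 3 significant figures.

ΔP ≈ 4.26 kPa

Q = 18.5 L/min = 18.5/60000 = 0.0003083 m³/s.
Cross-sectional area A = πD²/4 = π(0.02)²/4 = 0.0003142 m²; mean velocity V = Q/A = 0.0003083/0.0003142 = 0.9815 m/s.
Reynolds number Re = ρVD/μ = 1110 · 0.9815 · 0.02 / 0.00205 = 1.063e+04.
Re > 4000 → turbulent; use the Moody-chart value f = 0.0305.
Darcy-Weisbach: ΔP = f(L/D)(ρV²/2) = 0.0305·(5.22/0.02)·(1110·0.9815²/2) = 0.0305·261·534.6 = 4256 Pa.
ΔP = 4256 Pa = 4.26 kPa.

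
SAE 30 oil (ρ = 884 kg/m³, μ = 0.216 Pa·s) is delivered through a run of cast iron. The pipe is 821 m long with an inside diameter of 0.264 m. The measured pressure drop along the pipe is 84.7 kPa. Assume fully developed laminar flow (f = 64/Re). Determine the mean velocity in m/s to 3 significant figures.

V ≈ 1.04 m/s

For laminar flow, f = 64/Re with Re = ρVD/μ, so Darcy-Weisbach reduces to ΔP = 32μLV/D². Solving for V: V = ΔP·D²/(32μL) = 8.47e+04·(0.264)²/(32·0.216·821) = 1.04 m/s.
Check: Re = ρVD/μ = 884·1.04·0.264/0.216 = 1124 < 2300, so the laminar assumption holds.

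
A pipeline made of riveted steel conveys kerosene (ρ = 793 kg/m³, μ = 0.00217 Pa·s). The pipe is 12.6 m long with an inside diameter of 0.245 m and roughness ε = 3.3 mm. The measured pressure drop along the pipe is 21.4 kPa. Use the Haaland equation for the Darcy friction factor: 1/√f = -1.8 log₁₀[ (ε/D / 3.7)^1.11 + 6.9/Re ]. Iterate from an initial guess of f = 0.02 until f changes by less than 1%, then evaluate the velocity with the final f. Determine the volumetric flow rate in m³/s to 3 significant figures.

Rearranging Darcy-Weisbach: V = √(2·ΔP·D/(f·L·ρ)). With ε/D = 0.0033/0.245 = 0.0135, iterate starting from f = 0.02:
  f = 0.02 → V = √(2·2.14e+04·0.245/(0.02·12.6·793)) = 7.244 m/s; Re = ρVD/μ = 6.486e+05; f → 0.04219
  f = 0.04219 → V = 4.988 m/s; Re = 4.465e+05; f → 0.04222
Converged (Δf/f < 1%). With the final f = 0.04222: V = √(2·2.14e+04·0.245/(0.04222·12.6·793)) = 4.986 m/s.
Q = V·A = 4.986·(π/4·0.245²) = 0.235 m³/s = 0.235 m³/s.

Q ≈ 0.235 m³/s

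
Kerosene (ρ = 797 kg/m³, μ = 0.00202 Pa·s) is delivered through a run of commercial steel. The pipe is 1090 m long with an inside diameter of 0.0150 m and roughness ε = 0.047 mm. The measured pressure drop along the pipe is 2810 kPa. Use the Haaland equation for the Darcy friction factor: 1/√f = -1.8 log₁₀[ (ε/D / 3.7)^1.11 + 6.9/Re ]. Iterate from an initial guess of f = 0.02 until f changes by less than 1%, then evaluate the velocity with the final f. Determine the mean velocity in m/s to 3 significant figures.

Rearranging Darcy-Weisbach: V = √(2·ΔP·D/(f·L·ρ)). With ε/D = 4.7e-05/0.015 = 0.00313, iterate starting from f = 0.02:
  f = 0.02 → V = √(2·2.81e+06·0.015/(0.02·1090·797)) = 2.203 m/s; Re = ρVD/μ = 1.304e+04; f → 0.03346
  f = 0.03346 → V = 1.703 m/s; Re = 1.008e+04; f → 0.03501
  f = 0.03501 → V = 1.665 m/s; Re = 9853; f → 0.03516
Converged (Δf/f < 1%). With the final f = 0.03516: V = √(2·2.81e+06·0.015/(0.03516·1090·797)) = 1.661 m/s.

V ≈ 1.66 m/s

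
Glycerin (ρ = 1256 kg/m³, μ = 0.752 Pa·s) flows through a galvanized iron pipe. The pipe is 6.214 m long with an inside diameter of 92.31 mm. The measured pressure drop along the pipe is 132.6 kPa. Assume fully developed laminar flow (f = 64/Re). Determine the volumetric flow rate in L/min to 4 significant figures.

Q ≈ 3034 L/min

For laminar flow, f = 64/Re with Re = ρVD/μ, so Darcy-Weisbach reduces to ΔP = 32μLV/D². Solving for V: V = ΔP·D²/(32μL) = 1.326e+05·(0.09231)²/(32·0.752·6.214) = 7.556 m/s.
Check: Re = ρVD/μ = 1256·7.556·0.09231/0.752 = 1165 < 2300, so the laminar assumption holds.
Q = V·A = 7.556·(π/4·0.09231²) = 0.05057 m³/s = 3034 L/min.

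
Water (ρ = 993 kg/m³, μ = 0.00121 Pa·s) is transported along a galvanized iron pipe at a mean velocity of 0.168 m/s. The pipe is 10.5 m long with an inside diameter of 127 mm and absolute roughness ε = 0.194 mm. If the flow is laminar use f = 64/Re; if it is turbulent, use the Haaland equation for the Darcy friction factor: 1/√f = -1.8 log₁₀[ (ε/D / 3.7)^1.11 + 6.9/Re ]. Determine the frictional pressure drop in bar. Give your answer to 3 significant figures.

ΔP ≈ 3.40×10^-4 bar

Reynolds number Re = ρVD/μ = 993 · 0.168 · 0.127 / 0.00121 = 1.751e+04.
Re > 4000 → turbulent. Relative roughness ε/D = 0.000194/0.127 = 0.00153. Haaland: 1/√f = -1.8 log₁₀[(0.00153/3.7)^1.11 + 6.9/1.751e+04] = -1.8 log₁₀[0.000175 + 0.000394] = 5.84, so f = 0.02932.
Darcy-Weisbach: ΔP = f(L/D)(ρV²/2) = 0.02932·(10.5/0.127)·(993·0.168²/2) = 0.02932·82.68·14.01 = 33.97 Pa.
ΔP = 33.97 Pa = 3.40×10^-4 bar.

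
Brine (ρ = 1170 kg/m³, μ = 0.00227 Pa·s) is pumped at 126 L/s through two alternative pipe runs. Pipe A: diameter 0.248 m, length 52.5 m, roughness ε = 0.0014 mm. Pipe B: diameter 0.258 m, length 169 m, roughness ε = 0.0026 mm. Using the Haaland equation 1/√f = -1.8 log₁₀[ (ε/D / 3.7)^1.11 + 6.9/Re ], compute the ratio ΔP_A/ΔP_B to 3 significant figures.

Pipe A: V = Q/A = 0.126/0.04831 = 2.608 m/s; Re = 3.334e+05; ε/D = 5.65e-06; Haaland → f = 0.01411; ΔP_A = f(L/D)(ρV²/2) = 1.189e+04 Pa.
Pipe B: V = Q/A = 0.126/0.05228 = 2.41 m/s; Re = 3.205e+05; ε/D = 1.01e-05; Haaland → f = 0.01425; ΔP_B = f(L/D)(ρV²/2) = 3.172e+04 Pa.
ΔP_A/ΔP_B = 1.189e+04/3.172e+04 = 0.375.

ΔP_A/ΔP_B ≈ 0.375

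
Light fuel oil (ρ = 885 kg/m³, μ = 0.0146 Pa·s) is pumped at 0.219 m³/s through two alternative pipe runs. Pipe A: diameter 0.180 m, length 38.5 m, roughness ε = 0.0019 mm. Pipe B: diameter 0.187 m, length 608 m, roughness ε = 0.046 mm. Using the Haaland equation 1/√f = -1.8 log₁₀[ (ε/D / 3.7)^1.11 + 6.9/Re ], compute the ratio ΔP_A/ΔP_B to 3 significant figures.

ΔP_A/ΔP_B ≈ 0.0720

Pipe A: V = Q/A = 0.219/0.02545 = 8.606 m/s; Re = 9.39e+04; ε/D = 1.06e-05; Haaland → f = 0.0181; ΔP_A = f(L/D)(ρV²/2) = 1.269e+05 Pa.
Pipe B: V = Q/A = 0.219/0.02746 = 7.974 m/s; Re = 9.039e+04; ε/D = 0.000246; Haaland → f = 0.01927; ΔP_B = f(L/D)(ρV²/2) = 1.762e+06 Pa.
ΔP_A/ΔP_B = 1.269e+05/1.762e+06 = 0.0720.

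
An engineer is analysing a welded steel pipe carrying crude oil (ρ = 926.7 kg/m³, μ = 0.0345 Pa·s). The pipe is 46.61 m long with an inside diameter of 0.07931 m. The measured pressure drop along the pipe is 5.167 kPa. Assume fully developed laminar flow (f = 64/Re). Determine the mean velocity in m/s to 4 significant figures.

For laminar flow, f = 64/Re with Re = ρVD/μ, so Darcy-Weisbach reduces to ΔP = 32μLV/D². Solving for V: V = ΔP·D²/(32μL) = 5167·(0.07931)²/(32·0.0345·46.61) = 0.6316 m/s.
Check: Re = ρVD/μ = 926.7·0.6316·0.07931/0.0345 = 1346 < 2300, so the laminar assumption holds.

V ≈ 0.6316 m/s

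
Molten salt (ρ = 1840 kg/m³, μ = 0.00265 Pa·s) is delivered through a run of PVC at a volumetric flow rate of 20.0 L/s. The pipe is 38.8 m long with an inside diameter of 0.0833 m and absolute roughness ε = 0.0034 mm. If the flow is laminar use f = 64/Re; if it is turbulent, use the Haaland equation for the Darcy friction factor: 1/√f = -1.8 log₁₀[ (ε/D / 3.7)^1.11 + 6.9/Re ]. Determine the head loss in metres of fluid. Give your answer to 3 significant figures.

Q = 20.0 L/s = 20.0/1000 = 0.02 m³/s.
Cross-sectional area A = πD²/4 = π(0.0833)²/4 = 0.00545 m²; mean velocity V = Q/A = 0.02/0.00545 = 3.67 m/s.
Reynolds number Re = ρVD/μ = 1840 · 3.67 · 0.0833 / 0.00265 = 2.123e+05.
Re > 4000 → turbulent. Relative roughness ε/D = 3.4e-06/0.0833 = 4.08e-05. Haaland: 1/√f = -1.8 log₁₀[(4.08e-05/3.7)^1.11 + 6.9/2.123e+05] = -1.8 log₁₀[3.14e-06 + 3.25e-05] = 8.006, so f = 0.0156.
Darcy-Weisbach: ΔP = f(L/D)(ρV²/2) = 0.0156·(38.8/0.0833)·(1840·3.67²/2) = 0.0156·465.8·1.239e+04 = 9.004e+04 Pa.
Head loss h_f = ΔP/(ρg) = 9.004e+04/(1840·9.81) = 4.99 m.

h_f ≈ 4.99 m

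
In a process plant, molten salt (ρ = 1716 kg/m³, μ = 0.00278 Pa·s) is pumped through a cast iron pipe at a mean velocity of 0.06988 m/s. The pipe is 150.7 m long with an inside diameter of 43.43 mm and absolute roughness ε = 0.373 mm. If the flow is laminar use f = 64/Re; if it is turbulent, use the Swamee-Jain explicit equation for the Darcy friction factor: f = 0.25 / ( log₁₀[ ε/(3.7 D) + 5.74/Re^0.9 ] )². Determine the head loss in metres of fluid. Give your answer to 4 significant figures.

h_f ≈ 0.02950 m

Reynolds number Re = ρVD/μ = 1716 · 0.06988 · 0.04343 / 0.00278 = 1873.
Re < 2300 → laminar flow, so f = 64/Re = 64/1873 = 0.03416 (the turbulent correlation is not needed).
Darcy-Weisbach: ΔP = f(L/D)(ρV²/2) = 0.03416·(150.7/0.04343)·(1716·0.06988²/2) = 0.03416·3470·4.19 = 496.7 Pa.
Head loss h_f = ΔP/(ρg) = 496.7/(1716·9.81) = 0.02950 m.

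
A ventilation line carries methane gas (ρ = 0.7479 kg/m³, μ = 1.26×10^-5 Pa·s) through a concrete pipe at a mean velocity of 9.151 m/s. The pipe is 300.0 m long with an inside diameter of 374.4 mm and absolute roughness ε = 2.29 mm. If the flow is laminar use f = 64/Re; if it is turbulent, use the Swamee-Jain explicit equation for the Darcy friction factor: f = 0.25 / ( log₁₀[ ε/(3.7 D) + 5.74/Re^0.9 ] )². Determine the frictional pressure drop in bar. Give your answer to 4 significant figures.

Reynolds number Re = ρVD/μ = 0.7479 · 9.151 · 0.3744 / 1.26e-05 = 2.034e+05.
Re > 4000 → turbulent. Relative roughness ε/D = 0.00229/0.3744 = 0.00612. Swamee-Jain: f = 0.25/(log₁₀[0.00612/3.7 + 5.74/2.034e+05^0.9])² = 0.25/(log₁₀[0.00165 + 9.58e-05])² = 0.25/(-2.757)² = 0.03288.
Darcy-Weisbach: ΔP = f(L/D)(ρV²/2) = 0.03288·(300/0.3744)·(0.7479·9.151²/2) = 0.03288·801.3·31.31 = 825.1 Pa.
ΔP = 825.1 Pa = 0.008251 bar.

ΔP ≈ 0.008251 bar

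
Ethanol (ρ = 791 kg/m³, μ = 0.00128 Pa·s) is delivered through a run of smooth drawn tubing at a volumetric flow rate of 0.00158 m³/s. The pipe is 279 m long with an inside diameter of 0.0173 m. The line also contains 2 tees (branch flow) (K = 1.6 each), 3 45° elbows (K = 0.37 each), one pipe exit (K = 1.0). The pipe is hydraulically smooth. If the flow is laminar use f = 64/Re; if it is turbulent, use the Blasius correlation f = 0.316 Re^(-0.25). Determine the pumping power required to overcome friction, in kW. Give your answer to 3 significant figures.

Cross-sectional area A = πD²/4 = π(0.0173)²/4 = 0.0002351 m²; mean velocity V = Q/A = 0.00158/0.0002351 = 6.722 m/s.
Reynolds number Re = ρVD/μ = 791 · 6.722 · 0.0173 / 0.00128 = 7.186e+04.
Re > 4000 → turbulent. Smooth-pipe (Blasius): f = 0.316 Re^(-0.25) = 0.316/(7.186e+04)^0.25 = 0.0193.
Total minor-loss coefficient ΣK = 2·1.6 + 3·0.37 + 1·1 = 5.31.
ΔP = [f·L/D + ΣK]·(ρV²/2) = [0.0193·279/0.0173 + 5.31]·(791·6.722²/2) = [311.3 + 5.31]·1.787e+04 = 5.657e+06 Pa.
Pumping power P = QΔP = 0.00158·5.657e+06 = 8938 W = 8.94 kW.

P ≈ 8.94 kW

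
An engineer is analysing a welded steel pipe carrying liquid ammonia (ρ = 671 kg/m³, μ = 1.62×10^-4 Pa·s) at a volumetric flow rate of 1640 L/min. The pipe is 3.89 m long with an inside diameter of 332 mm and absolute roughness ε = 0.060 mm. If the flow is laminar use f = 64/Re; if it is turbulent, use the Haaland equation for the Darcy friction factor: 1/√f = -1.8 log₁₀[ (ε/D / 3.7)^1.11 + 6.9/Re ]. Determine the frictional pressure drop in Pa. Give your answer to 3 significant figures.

ΔP ≈ 6.00 Pa

Q = 1640 L/min = 1640/60000 = 0.02733 m³/s.
Cross-sectional area A = πD²/4 = π(0.332)²/4 = 0.08657 m²; mean velocity V = Q/A = 0.02733/0.08657 = 0.3157 m/s.
Reynolds number Re = ρVD/μ = 671 · 0.3157 · 0.332 / 0.000162 = 4.342e+05.
Re > 4000 → turbulent. Relative roughness ε/D = 6e-05/0.332 = 0.000181. Haaland: 1/√f = -1.8 log₁₀[(0.000181/3.7)^1.11 + 6.9/4.342e+05] = -1.8 log₁₀[1.64e-05 + 1.59e-05] = 8.084, so f = 0.0153.
Darcy-Weisbach: ΔP = f(L/D)(ρV²/2) = 0.0153·(3.89/0.332)·(671·0.3157²/2) = 0.0153·11.72·33.45 = 5.997 Pa.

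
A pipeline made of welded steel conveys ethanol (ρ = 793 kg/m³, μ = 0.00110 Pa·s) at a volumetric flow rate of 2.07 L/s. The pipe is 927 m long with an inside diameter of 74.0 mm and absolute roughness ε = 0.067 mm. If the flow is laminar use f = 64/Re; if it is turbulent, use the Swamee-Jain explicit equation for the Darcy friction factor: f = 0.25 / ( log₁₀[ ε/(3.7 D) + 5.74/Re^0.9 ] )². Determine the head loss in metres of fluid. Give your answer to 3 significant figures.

Q = 2.07 L/s = 2.07/1000 = 0.00207 m³/s.
Cross-sectional area A = πD²/4 = π(0.074)²/4 = 0.004301 m²; mean velocity V = Q/A = 0.00207/0.004301 = 0.4813 m/s.
Reynolds number Re = ρVD/μ = 793 · 0.4813 · 0.074 / 0.0011 = 2.568e+04.
Re > 4000 → turbulent. Relative roughness ε/D = 6.7e-05/0.074 = 0.000905. Swamee-Jain: f = 0.25/(log₁₀[0.000905/3.7 + 5.74/2.568e+04^0.9])² = 0.25/(log₁₀[0.000245 + 0.000617])² = 0.25/(-3.065)² = 0.02662.
Darcy-Weisbach: ΔP = f(L/D)(ρV²/2) = 0.02662·(927/0.074)·(793·0.4813²/2) = 0.02662·1.253e+04·91.85 = 3.063e+04 Pa.
Head loss h_f = ΔP/(ρg) = 3.063e+04/(793·9.81) = 3.94 m.

h_f ≈ 3.94 m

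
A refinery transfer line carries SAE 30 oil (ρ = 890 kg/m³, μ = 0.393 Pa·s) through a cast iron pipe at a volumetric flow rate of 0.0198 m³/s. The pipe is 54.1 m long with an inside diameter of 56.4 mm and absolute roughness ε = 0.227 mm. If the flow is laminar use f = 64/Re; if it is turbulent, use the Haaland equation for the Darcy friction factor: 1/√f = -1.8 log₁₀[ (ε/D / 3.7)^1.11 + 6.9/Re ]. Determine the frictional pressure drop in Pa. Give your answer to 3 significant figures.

ΔP ≈ 1.70×10^6 Pa

Cross-sectional area A = πD²/4 = π(0.0564)²/4 = 0.002498 m²; mean velocity V = Q/A = 0.0198/0.002498 = 7.925 m/s.
Reynolds number Re = ρVD/μ = 890 · 7.925 · 0.0564 / 0.393 = 1012.
Re < 2300 → laminar flow, so f = 64/Re = 64/1012 = 0.06322 (the turbulent correlation is not needed).
Darcy-Weisbach: ΔP = f(L/D)(ρV²/2) = 0.06322·(54.1/0.0564)·(890·7.925²/2) = 0.06322·959.2·2.795e+04 = 1.695e+06 Pa.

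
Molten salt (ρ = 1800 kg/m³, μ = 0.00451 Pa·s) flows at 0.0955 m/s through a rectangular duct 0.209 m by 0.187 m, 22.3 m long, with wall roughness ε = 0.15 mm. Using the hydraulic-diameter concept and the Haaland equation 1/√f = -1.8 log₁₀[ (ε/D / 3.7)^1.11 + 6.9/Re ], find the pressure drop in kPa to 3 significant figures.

ΔP ≈ 0.0318 kPa

Hydraulic diameter D_h = 4A/P = 4·(0.209·0.187)/(2·(0.209+0.187)) = 0.1563/0.792 = 0.1974 m.
Re = ρVD_h/μ = 1800·0.0955·0.1974/0.00451 = 7524.
ε/D_h = 0.00015/0.1974 = 0.00076; Haaland gives 1/√f = -1.8 log₁₀[8.07e-05+0.000917] = 5.402, so f = 0.03427.
ΔP = f(L/D_h)(ρV²/2) = 0.03427·22.3/0.1974·8.208 = 31.78 Pa.
ΔP = 0.0318 kPa.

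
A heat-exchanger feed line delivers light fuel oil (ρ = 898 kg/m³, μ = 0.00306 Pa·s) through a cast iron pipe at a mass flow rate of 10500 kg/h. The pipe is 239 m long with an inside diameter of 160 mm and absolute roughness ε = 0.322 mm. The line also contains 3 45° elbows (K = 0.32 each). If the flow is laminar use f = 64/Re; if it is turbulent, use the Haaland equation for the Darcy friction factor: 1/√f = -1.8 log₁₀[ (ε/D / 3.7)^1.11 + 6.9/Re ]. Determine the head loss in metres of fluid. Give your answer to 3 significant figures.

ṁ = 10500 kg/h = 10500/3600 = 2.917 kg/s.
A = πD²/4 = π(0.16)²/4 = 0.02011 m²; mean velocity V = ṁ/(ρA) = 2.917/(898 · 0.02011) = 0.1615 m/s.
Reynolds number Re = ρVD/μ = 898 · 0.1615 · 0.16 / 0.00306 = 7585.
Re > 4000 → turbulent. Relative roughness ε/D = 0.000322/0.16 = 0.00201. Haaland: 1/√f = -1.8 log₁₀[(0.00201/3.7)^1.11 + 6.9/7585] = -1.8 log₁₀[0.000238 + 0.00091] = 5.292, so f = 0.0357.
Total minor-loss coefficient ΣK = 3·0.32 = 0.96.
ΔP = [f·L/D + ΣK]·(ρV²/2) = [0.0357·239/0.16 + 0.96]·(898·0.1615²/2) = [53.33 + 0.96]·11.72 = 636.1 Pa.
Head loss h_f = ΔP/(ρg) = 636.1/(898·9.81) = 0.0722 m.

h_f ≈ 0.0722 m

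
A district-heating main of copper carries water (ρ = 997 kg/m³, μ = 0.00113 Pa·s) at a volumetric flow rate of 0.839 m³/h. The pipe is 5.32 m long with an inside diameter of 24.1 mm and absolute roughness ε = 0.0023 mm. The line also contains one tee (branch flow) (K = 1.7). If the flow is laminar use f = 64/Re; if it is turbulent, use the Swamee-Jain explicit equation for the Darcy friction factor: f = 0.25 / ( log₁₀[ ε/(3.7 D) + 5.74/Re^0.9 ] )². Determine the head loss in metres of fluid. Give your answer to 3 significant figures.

h_f ≈ 0.112 m

Q = 0.839 m³/h = 0.839/3600 = 0.0002331 m³/s.
Cross-sectional area A = πD²/4 = π(0.0241)²/4 = 0.0004562 m²; mean velocity V = Q/A = 0.0002331/0.0004562 = 0.5109 m/s.
Reynolds number Re = ρVD/μ = 997 · 0.5109 · 0.0241 / 0.00113 = 1.086e+04.
Re > 4000 → turbulent. Relative roughness ε/D = 2.3e-06/0.0241 = 9.54e-05. Swamee-Jain: f = 0.25/(log₁₀[9.54e-05/3.7 + 5.74/1.086e+04^0.9])² = 0.25/(log₁₀[2.58e-05 + 0.00134])² = 0.25/(-2.865)² = 0.03045.
Total minor-loss coefficient ΣK = 1·1.7 = 1.7.
ΔP = [f·L/D + ΣK]·(ρV²/2) = [0.03045·5.32/0.0241 + 1.7]·(997·0.5109²/2) = [6.723 + 1.7]·130.1 = 1096 Pa.
Head loss h_f = ΔP/(ρg) = 1096/(997·9.81) = 0.112 m.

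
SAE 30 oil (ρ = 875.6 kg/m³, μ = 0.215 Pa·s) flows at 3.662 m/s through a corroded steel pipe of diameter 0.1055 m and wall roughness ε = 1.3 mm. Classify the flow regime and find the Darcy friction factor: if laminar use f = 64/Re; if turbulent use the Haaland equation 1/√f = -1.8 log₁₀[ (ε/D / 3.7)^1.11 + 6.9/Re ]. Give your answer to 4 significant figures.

Re = ρVD/μ = 875.6·3.662·0.1055/0.215 = 1573.
Re < 2300 → laminar, so f = 64/Re = 0.04068 (roughness is irrelevant in laminar flow).

f ≈ 0.04068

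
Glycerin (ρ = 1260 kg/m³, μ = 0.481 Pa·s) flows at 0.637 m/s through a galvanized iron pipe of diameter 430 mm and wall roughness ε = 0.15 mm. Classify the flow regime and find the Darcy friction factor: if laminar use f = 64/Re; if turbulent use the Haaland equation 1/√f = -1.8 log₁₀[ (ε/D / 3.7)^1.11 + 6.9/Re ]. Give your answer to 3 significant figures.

Re = ρVD/μ = 1260·0.637·0.43/0.481 = 717.5.
Re < 2300 → laminar, so f = 64/Re = 0.0892 (roughness is irrelevant in laminar flow).

f ≈ 0.0892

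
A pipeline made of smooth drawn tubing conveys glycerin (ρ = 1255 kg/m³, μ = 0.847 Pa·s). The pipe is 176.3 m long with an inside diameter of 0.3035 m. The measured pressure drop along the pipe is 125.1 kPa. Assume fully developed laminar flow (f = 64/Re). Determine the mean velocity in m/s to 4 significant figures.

V ≈ 2.412 m/s

For laminar flow, f = 64/Re with Re = ρVD/μ, so Darcy-Weisbach reduces to ΔP = 32μLV/D². Solving for V: V = ΔP·D²/(32μL) = 1.251e+05·(0.3035)²/(32·0.847·176.3) = 2.412 m/s.
Check: Re = ρVD/μ = 1255·2.412·0.3035/0.847 = 1084 < 2300, so the laminar assumption holds.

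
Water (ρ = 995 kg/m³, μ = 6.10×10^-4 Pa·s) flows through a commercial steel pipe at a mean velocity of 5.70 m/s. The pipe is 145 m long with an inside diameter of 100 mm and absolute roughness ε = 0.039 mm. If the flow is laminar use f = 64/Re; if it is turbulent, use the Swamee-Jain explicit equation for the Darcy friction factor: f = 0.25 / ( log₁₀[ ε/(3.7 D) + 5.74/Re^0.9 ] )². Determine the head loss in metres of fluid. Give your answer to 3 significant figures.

h_f ≈ 39.7 m

Reynolds number Re = ρVD/μ = 995 · 5.7 · 0.1 / 0.00061 = 9.298e+05.
Re > 4000 → turbulent. Relative roughness ε/D = 3.9e-05/0.1 = 0.00039. Swamee-Jain: f = 0.25/(log₁₀[0.00039/3.7 + 5.74/9.298e+05^0.9])² = 0.25/(log₁₀[0.000105 + 2.44e-05])² = 0.25/(-3.887)² = 0.01655.
Darcy-Weisbach: ΔP = f(L/D)(ρV²/2) = 0.01655·(145/0.1)·(995·5.7²/2) = 0.01655·1450·1.616e+04 = 3.879e+05 Pa.
Head loss h_f = ΔP/(ρg) = 3.879e+05/(995·9.81) = 39.7 m.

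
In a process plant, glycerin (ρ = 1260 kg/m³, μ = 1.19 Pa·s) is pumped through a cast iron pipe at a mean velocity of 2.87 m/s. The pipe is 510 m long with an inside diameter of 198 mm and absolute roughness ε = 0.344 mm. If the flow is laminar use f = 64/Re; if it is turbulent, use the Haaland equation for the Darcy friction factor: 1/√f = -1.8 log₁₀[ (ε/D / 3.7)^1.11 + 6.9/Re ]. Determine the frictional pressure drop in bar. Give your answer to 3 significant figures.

ΔP ≈ 14.2 bar

Reynolds number Re = ρVD/μ = 1260 · 2.87 · 0.198 / 1.19 = 601.7.
Re < 2300 → laminar flow, so f = 64/Re = 64/601.7 = 0.1064 (the turbulent correlation is not needed).
Darcy-Weisbach: ΔP = f(L/D)(ρV²/2) = 0.1064·(510/0.198)·(1260·2.87²/2) = 0.1064·2576·5189 = 1.422e+06 Pa.
ΔP = 1.422e+06 Pa = 14.2 bar.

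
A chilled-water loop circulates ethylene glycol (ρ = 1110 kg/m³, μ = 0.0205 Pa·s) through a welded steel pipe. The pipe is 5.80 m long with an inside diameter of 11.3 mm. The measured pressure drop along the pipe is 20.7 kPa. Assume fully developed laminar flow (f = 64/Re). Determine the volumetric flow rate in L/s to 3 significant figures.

Q ≈ 0.0697 L/s

For laminar flow, f = 64/Re with Re = ρVD/μ, so Darcy-Weisbach reduces to ΔP = 32μLV/D². Solving for V: V = ΔP·D²/(32μL) = 2.07e+04·(0.0113)²/(32·0.0205·5.8) = 0.6947 m/s.
Check: Re = ρVD/μ = 1110·0.6947·0.0113/0.0205 = 425.1 < 2300, so the laminar assumption holds.
Q = V·A = 0.6947·(π/4·0.0113²) = 6.967e-05 m³/s = 0.0697 L/s.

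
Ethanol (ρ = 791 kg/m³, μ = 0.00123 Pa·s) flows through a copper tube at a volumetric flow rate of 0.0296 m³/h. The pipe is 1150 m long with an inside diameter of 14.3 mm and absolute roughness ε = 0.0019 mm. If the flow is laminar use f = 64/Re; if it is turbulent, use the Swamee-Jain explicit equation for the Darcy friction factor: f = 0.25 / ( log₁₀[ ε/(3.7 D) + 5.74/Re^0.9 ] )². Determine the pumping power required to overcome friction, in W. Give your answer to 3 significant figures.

P ≈ 0.0932 W

Q = 0.0296 m³/h = 0.0296/3600 = 8.222e-06 m³/s.
Cross-sectional area A = πD²/4 = π(0.0143)²/4 = 0.0001606 m²; mean velocity V = Q/A = 8.222e-06/0.0001606 = 0.05119 m/s.
Reynolds number Re = ρVD/μ = 791 · 0.05119 · 0.0143 / 0.00123 = 470.8.
Re < 2300 → laminar flow, so f = 64/Re = 64/470.8 = 0.1359 (the turbulent correlation is not needed).
Darcy-Weisbach: ΔP = f(L/D)(ρV²/2) = 0.1359·(1150/0.0143)·(791·0.05119²/2) = 0.1359·8.042e+04·1.037 = 1.133e+04 Pa.
Pumping power P = QΔP = 8.222e-06·1.133e+04 = 0.09317 W = 0.0932 W.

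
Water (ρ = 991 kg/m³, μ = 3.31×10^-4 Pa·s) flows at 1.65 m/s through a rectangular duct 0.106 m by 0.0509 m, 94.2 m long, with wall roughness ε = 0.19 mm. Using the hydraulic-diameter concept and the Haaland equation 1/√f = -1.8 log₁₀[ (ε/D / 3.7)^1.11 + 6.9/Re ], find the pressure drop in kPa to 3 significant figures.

Hydraulic diameter D_h = 4A/P = 4·(0.106·0.0509)/(2·(0.106+0.0509)) = 0.02158/0.3138 = 0.06878 m.
Re = ρVD_h/μ = 991·1.65·0.06878/0.000331 = 3.398e+05.
ε/D_h = 0.00019/0.06878 = 0.00276; Haaland gives 1/√f = -1.8 log₁₀[0.000338+2.03e-05] = 6.202, so f = 0.026.
ΔP = f(L/D_h)(ρV²/2) = 0.026·94.2/0.06878·1349 = 4.804e+04 Pa.
ΔP = 48.0 kPa.

ΔP ≈ 48.0 kPa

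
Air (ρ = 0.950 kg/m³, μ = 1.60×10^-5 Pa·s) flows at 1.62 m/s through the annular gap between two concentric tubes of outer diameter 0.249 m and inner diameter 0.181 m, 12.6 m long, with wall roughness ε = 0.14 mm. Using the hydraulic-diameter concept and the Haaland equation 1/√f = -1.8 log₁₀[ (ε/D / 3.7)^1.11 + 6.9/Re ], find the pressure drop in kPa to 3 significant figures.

Hydraulic diameter D_h = 4A/P = D_o - D_i = 0.249 - 0.181 = 0.068 m.
Re = ρVD_h/μ = 0.95·1.62·0.068/1.6e-05 = 6541.
ε/D_h = 0.00014/0.068 = 0.00206; Haaland gives 1/√f = -1.8 log₁₀[0.000244+0.00105] = 5.196, so f = 0.03705.
ΔP = f(L/D_h)(ρV²/2) = 0.03705·12.6/0.068·1.247 = 8.557 Pa.
ΔP = 0.00856 kPa.

ΔP ≈ 0.00856 kPa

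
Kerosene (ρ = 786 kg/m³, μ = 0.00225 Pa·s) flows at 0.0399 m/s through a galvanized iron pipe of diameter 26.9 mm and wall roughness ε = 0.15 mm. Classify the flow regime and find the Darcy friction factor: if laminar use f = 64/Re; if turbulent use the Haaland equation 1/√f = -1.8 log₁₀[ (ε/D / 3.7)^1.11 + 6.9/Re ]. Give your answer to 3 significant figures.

Re = ρVD/μ = 786·0.0399·0.0269/0.00225 = 374.9.
Re < 2300 → laminar, so f = 64/Re = 0.1707 (roughness is irrelevant in laminar flow).

f ≈ 0.171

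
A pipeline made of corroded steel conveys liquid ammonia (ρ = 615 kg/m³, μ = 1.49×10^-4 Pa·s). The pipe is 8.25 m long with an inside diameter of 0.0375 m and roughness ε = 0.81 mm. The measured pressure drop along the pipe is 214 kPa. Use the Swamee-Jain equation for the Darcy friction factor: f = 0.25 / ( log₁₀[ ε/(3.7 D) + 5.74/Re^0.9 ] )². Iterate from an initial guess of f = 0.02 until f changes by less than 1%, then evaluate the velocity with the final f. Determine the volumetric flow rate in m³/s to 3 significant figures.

Q ≈ 0.00877 m³/s

Rearranging Darcy-Weisbach: V = √(2·ΔP·D/(f·L·ρ)). With ε/D = 0.00081/0.0375 = 0.0216, iterate starting from f = 0.02:
  f = 0.02 → V = √(2·2.14e+05·0.0375/(0.02·8.25·615)) = 12.58 m/s; Re = ρVD/μ = 1.947e+06; f → 0.05015
  f = 0.05015 → V = 7.942 m/s; Re = 1.229e+06; f → 0.05017
Converged (Δf/f < 1%). With the final f = 0.05017: V = √(2·2.14e+05·0.0375/(0.05017·8.25·615)) = 7.941 m/s.
Q = V·A = 7.941·(π/4·0.0375²) = 0.00877 m³/s = 0.00877 m³/s.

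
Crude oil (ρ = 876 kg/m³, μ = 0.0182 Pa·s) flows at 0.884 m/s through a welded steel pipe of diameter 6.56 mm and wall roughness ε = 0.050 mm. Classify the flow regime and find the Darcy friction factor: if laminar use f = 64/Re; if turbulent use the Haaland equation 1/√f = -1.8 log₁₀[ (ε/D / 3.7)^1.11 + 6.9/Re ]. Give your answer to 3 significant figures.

Re = ρVD/μ = 876·0.884·0.00656/0.0182 = 279.1.
Re < 2300 → laminar, so f = 64/Re = 0.2293 (roughness is irrelevant in laminar flow).

f ≈ 0.229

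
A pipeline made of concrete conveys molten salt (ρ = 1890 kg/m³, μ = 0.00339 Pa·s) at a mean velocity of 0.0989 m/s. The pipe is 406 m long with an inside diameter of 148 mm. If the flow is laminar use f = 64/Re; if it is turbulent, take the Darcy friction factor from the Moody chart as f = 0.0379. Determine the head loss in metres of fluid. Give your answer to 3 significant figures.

h_f ≈ 0.0518 m

Reynolds number Re = ρVD/μ = 1890 · 0.0989 · 0.148 / 0.00339 = 8161.
Re > 4000 → turbulent; use the Moody-chart value f = 0.0379.
Darcy-Weisbach: ΔP = f(L/D)(ρV²/2) = 0.0379·(406/0.148)·(1890·0.0989²/2) = 0.0379·2743·9.243 = 961 Pa.
Head loss h_f = ΔP/(ρg) = 961/(1890·9.81) = 0.0518 m.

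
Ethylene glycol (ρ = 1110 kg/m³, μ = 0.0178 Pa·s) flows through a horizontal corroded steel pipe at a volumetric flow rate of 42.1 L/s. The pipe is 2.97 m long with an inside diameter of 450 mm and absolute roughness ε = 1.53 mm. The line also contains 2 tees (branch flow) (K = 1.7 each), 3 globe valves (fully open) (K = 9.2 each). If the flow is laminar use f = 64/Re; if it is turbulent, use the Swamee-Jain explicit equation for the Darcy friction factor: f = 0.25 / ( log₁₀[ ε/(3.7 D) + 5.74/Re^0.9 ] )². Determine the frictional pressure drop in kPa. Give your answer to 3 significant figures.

Q = 42.1 L/s = 42.1/1000 = 0.0421 m³/s.
Cross-sectional area A = πD²/4 = π(0.45)²/4 = 0.159 m²; mean velocity V = Q/A = 0.0421/0.159 = 0.2647 m/s.
Reynolds number Re = ρVD/μ = 1110 · 0.2647 · 0.45 / 0.0178 = 7428.
Re > 4000 → turbulent. Relative roughness ε/D = 0.00153/0.45 = 0.0034. Swamee-Jain: f = 0.25/(log₁₀[0.0034/3.7 + 5.74/7428^0.9])² = 0.25/(log₁₀[0.000919 + 0.00188])² = 0.25/(-2.552)² = 0.03838.
Total minor-loss coefficient ΣK = 2·1.7 + 3·9.2 = 31.
ΔP = [f·L/D + ΣK]·(ρV²/2) = [0.03838·2.97/0.45 + 31]·(1110·0.2647²/2) = [0.2533 + 31]·38.89 = 1215 Pa.
ΔP = 1215 Pa = 1.22 kPa.

ΔP ≈ 1.22 kPa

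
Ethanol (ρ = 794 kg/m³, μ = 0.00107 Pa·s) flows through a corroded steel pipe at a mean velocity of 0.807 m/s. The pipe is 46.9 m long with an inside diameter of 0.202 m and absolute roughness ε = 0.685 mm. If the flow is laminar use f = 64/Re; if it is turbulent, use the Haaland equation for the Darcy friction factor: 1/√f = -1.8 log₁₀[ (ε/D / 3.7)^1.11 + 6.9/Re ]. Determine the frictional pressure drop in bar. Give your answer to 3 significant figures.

ΔP ≈ 0.0168 bar

Reynolds number Re = ρVD/μ = 794 · 0.807 · 0.202 / 0.00107 = 1.21e+05.
Re > 4000 → turbulent. Relative roughness ε/D = 0.000685/0.202 = 0.00339. Haaland: 1/√f = -1.8 log₁₀[(0.00339/3.7)^1.11 + 6.9/1.21e+05] = -1.8 log₁₀[0.000425 + 5.7e-05] = 5.971, so f = 0.02805.
Darcy-Weisbach: ΔP = f(L/D)(ρV²/2) = 0.02805·(46.9/0.202)·(794·0.807²/2) = 0.02805·232.2·258.5 = 1684 Pa.
ΔP = 1684 Pa = 0.0168 bar.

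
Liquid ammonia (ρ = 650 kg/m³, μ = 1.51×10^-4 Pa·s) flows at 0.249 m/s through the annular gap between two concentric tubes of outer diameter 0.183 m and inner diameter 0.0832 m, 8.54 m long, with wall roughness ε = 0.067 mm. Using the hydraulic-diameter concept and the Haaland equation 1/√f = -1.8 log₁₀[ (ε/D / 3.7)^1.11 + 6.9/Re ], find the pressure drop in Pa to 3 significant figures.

ΔP ≈ 35.5 Pa

Hydraulic diameter D_h = 4A/P = D_o - D_i = 0.183 - 0.0832 = 0.0998 m.
Re = ρVD_h/μ = 650·0.249·0.0998/0.000151 = 1.07e+05.
ε/D_h = 6.7e-05/0.0998 = 0.000671; Haaland gives 1/√f = -1.8 log₁₀[7.03e-05+6.45e-05] = 6.966, so f = 0.02061.
ΔP = f(L/D_h)(ρV²/2) = 0.02061·8.54/0.0998·20.15 = 35.53 Pa.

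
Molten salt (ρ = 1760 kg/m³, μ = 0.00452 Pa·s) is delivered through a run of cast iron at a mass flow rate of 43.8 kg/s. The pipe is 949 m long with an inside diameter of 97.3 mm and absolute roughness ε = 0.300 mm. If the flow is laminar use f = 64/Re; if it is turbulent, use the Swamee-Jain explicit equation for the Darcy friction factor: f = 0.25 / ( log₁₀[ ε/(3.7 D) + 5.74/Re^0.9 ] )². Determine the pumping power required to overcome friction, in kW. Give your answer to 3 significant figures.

P ≈ 66.1 kW

A = πD²/4 = π(0.0973)²/4 = 0.007436 m²; mean velocity V = ṁ/(ρA) = 43.8/(1760 · 0.007436) = 3.347 m/s.
Reynolds number Re = ρVD/μ = 1760 · 3.347 · 0.0973 / 0.00452 = 1.268e+05.
Re > 4000 → turbulent. Relative roughness ε/D = 0.0003/0.0973 = 0.00308. Swamee-Jain: f = 0.25/(log₁₀[0.00308/3.7 + 5.74/1.268e+05^0.9])² = 0.25/(log₁₀[0.000833 + 0.000147])² = 0.25/(-3.009)² = 0.02762.
Darcy-Weisbach: ΔP = f(L/D)(ρV²/2) = 0.02762·(949/0.0973)·(1760·3.347²/2) = 0.02762·9753·9858 = 2.655e+06 Pa.
Q = ṁ/ρ = 43.8/1760 = 0.02489 m³/s.
Pumping power P = QΔP = 0.02489·2.655e+06 = 66070 W = 66.1 kW.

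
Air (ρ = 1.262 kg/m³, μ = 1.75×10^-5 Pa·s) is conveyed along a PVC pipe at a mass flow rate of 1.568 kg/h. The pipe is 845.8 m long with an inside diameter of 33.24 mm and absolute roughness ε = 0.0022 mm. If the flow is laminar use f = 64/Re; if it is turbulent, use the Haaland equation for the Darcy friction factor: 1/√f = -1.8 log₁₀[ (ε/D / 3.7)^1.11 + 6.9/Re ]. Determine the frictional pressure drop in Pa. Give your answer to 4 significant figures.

ΔP ≈ 170.5 Pa

ṁ = 1.568 kg/h = 1.568/3600 = 0.0004356 kg/s.
A = πD²/4 = π(0.03324)²/4 = 0.0008678 m²; mean velocity V = ṁ/(ρA) = 0.0004356/(1.262 · 0.0008678) = 0.3977 m/s.
Reynolds number Re = ρVD/μ = 1.262 · 0.3977 · 0.03324 / 1.75e-05 = 953.4.
Re < 2300 → laminar flow, so f = 64/Re = 64/953.4 = 0.06713 (the turbulent correlation is not needed).
Darcy-Weisbach: ΔP = f(L/D)(ρV²/2) = 0.06713·(845.8/0.03324)·(1.262·0.3977²/2) = 0.06713·2.545e+04·0.09981 = 170.5 Pa.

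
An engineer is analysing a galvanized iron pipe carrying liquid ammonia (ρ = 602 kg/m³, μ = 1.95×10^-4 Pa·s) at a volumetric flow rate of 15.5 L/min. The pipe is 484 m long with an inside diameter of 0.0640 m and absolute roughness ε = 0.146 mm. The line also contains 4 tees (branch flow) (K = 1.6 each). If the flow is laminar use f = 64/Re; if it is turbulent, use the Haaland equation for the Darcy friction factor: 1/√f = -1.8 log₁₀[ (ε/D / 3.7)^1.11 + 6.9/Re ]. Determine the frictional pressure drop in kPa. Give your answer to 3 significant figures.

Q = 15.5 L/min = 15.5/60000 = 0.0002583 m³/s.
Cross-sectional area A = πD²/4 = π(0.064)²/4 = 0.003217 m²; mean velocity V = Q/A = 0.0002583/0.003217 = 0.0803 m/s.
Reynolds number Re = ρVD/μ = 602 · 0.0803 · 0.064 / 0.000195 = 1.587e+04.
Re > 4000 → turbulent. Relative roughness ε/D = 0.000146/0.064 = 0.00228. Haaland: 1/√f = -1.8 log₁₀[(0.00228/3.7)^1.11 + 6.9/1.587e+04] = -1.8 log₁₀[0.000273 + 0.000435] = 5.67, so f = 0.03111.
Total minor-loss coefficient ΣK = 4·1.6 = 6.4.
ΔP = [f·L/D + ΣK]·(ρV²/2) = [0.03111·484/0.064 + 6.4]·(602·0.0803²/2) = [235.3 + 6.4]·1.941 = 469.1 Pa.
ΔP = 469.1 Pa = 0.469 kPa.

ΔP ≈ 0.469 kPa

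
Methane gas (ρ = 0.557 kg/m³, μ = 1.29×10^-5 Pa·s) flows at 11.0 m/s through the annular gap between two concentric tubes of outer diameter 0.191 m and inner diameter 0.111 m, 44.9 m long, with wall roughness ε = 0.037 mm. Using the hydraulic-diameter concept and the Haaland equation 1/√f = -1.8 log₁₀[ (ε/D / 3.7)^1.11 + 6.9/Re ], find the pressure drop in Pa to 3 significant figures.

Hydraulic diameter D_h = 4A/P = D_o - D_i = 0.191 - 0.111 = 0.08 m.
Re = ρVD_h/μ = 0.557·11·0.08/1.29e-05 = 3.8e+04.
ε/D_h = 3.7e-05/0.08 = 0.000462; Haaland gives 1/√f = -1.8 log₁₀[4.65e-05+0.000182] = 6.555, so f = 0.02327.
ΔP = f(L/D_h)(ρV²/2) = 0.02327·44.9/0.08·33.7 = 440.1 Pa.

ΔP ≈ 440 Pa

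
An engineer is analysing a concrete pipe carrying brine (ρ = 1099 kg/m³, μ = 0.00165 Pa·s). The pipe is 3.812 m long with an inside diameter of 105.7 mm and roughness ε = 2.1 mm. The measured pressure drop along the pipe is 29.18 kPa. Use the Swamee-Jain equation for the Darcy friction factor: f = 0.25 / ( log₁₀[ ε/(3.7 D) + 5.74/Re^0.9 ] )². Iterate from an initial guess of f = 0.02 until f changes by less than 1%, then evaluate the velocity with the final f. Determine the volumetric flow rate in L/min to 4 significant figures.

Rearranging Darcy-Weisbach: V = √(2·ΔP·D/(f·L·ρ)). With ε/D = 0.0021/0.1057 = 0.0199, iterate starting from f = 0.02:
  f = 0.02 → V = √(2·2.918e+04·0.1057/(0.02·3.812·1099)) = 8.58 m/s; Re = ρVD/μ = 6.041e+05; f → 0.04864
  f = 0.04864 → V = 5.502 m/s; Re = 3.874e+05; f → 0.0487
Converged (Δf/f < 1%). With the final f = 0.0487: V = √(2·2.918e+04·0.1057/(0.0487·3.812·1099)) = 5.499 m/s.
Q = V·A = 5.499·(π/4·0.1057²) = 0.04825 m³/s = 2895 L/min.

Q ≈ 2895 L/min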